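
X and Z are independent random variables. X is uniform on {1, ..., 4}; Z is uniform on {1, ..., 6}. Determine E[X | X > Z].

Outcomes with X > Z: (2,1), (3,1), (3,2), (4,1), (4,2), (4,3), each with probability 1/24.
E[X | X > Z] = (2 + 3 + 3 + 4 + 4 + 4) / 6 = 10/3.

10/3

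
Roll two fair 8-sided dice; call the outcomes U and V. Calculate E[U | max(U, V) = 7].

P(max(U, V) = 7) = 13/64.
Summing U·P(x,y) over outcomes with max(U, V) = 7 gives 35/32.
E[U | max(U, V) = 7] = (35/32) / (13/64) = 70/13.

70/13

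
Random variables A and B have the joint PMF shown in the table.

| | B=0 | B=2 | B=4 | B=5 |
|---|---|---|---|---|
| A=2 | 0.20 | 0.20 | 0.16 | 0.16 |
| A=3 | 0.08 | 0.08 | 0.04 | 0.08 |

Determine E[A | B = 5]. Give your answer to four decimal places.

2.3333

P(B = 5) = 0.24.
Σ A·P over the event = 2·(0.16) + 3·(0.08) = 0.56.
E[A | B = 5] = (0.56) / (0.24) = 2.3333.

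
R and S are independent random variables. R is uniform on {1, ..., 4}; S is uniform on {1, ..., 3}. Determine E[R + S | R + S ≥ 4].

P(R + S ≥ 4) = 3/4.
Summing (R+S)·P(x,y) over outcomes with R + S ≥ 4 gives 23/6.
E[R + S | R + S ≥ 4] = (23/6) / (3/4) = 46/9.

46/9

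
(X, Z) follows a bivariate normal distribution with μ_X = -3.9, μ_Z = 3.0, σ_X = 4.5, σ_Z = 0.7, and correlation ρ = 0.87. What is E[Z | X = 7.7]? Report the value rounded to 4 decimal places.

4.5699

For a bivariate normal, E[Z | X=x] = μ_Z + ρ·(σ_Z/σ_X)·(x − μ_X).
E[Z | X=7.7] = 3.0 + (0.87)·(0.7/4.5)·(7.7 − (-3.9)) = 3.0 + (0.135333)·(11.6) = 4.5699.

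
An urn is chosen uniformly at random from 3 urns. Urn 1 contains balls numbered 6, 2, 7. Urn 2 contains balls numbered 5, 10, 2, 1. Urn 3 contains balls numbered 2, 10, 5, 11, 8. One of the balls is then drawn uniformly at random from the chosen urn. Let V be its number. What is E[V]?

E[V | urn 1] = (6+2+7)/3 = 5.
E[V | urn 2] = (5+10+2+1)/4 = 9/2.
E[V | urn 3] = (2+10+5+11+8)/5 = 36/5.
By the law of total expectation,
E[V] = (1/3)·(5) + (1/3)·(9/2) + (1/3)·(36/5) = 167/30.

167/30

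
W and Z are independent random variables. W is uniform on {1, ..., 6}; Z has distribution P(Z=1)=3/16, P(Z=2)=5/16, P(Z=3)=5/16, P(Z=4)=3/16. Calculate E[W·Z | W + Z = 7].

P(W + Z = 7) = 1/6.
Summing WZ·P(x,y) over outcomes with W + Z = 7 gives 41/24.
E[W·Z | W + Z = 7] = (41/24) / (1/6) = 41/4.

41/4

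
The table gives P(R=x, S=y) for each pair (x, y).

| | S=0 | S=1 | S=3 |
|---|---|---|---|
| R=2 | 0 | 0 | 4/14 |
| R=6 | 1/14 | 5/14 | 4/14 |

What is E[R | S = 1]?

P(S = 1) = 5/14.
Summing R·P(R=x,S=y) over the conditioning event gives 15/7.
E[R | S = 1] = (15/7) / (5/14) = 6.

6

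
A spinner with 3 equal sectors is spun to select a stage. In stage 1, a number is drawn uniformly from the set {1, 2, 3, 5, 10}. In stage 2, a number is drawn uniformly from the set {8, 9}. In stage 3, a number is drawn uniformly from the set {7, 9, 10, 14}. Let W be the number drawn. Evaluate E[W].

227/30

E[W | stage 1] = (1+2+3+5+10)/5 = 21/5.
E[W | stage 2] = (8+9)/2 = 17/2.
E[W | stage 3] = (7+9+10+14)/4 = 10.
By the law of total expectation,
E[W] = (1/3)·(21/5) + (1/3)·(17/2) + (1/3)·(10) = 227/30.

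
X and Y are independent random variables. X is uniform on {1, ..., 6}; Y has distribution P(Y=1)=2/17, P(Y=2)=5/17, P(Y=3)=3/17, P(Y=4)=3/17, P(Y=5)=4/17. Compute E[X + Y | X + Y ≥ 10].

P(X + Y ≥ 10) = 11/102.
Summing (X+Y)·P(x,y) over outcomes with X + Y ≥ 10 gives 19/17.
E[X + Y | X + Y ≥ 10] = (19/17) / (11/102) = 114/11.

114/11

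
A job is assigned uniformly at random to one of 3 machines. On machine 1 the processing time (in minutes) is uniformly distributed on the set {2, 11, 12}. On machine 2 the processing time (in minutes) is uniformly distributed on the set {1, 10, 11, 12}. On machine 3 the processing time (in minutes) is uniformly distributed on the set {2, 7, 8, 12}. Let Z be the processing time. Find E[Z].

E[Z | machine 1] = (2+11+12)/3 = 25/3.
E[Z | machine 2] = (1+10+11+12)/4 = 17/2.
E[Z | machine 3] = (2+7+8+12)/4 = 29/4.
E[Z] = (1/3)·(25/3) + (1/3)·(17/2) + (1/3)·(29/4) = 289/36.

289/36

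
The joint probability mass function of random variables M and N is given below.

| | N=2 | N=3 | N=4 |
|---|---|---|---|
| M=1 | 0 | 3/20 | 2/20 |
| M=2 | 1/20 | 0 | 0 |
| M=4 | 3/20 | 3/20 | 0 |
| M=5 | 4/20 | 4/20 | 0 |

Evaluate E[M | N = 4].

1

P(N = 4) = 1/10.
Summing M·P(M=x,N=y) over the conditioning event gives 1/10.
E[M | N = 4] = (1/10) / (1/10) = 1.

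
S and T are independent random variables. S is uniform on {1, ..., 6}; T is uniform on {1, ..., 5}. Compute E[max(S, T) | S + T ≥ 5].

14/3

P(S + T ≥ 5) = 4/5.
Summing max(S,T)·P(x,y) over outcomes with S + T ≥ 5 gives 56/15.
E[max(S, T) | S + T ≥ 5] = (56/15) / (4/5) = 14/3.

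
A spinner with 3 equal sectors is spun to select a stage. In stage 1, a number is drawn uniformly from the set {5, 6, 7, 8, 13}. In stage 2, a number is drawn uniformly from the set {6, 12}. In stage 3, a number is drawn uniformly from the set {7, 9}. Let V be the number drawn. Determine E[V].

124/15

E[V | stage 1] = (5+6+7+8+13)/5 = 39/5.
E[V | stage 2] = (6+12)/2 = 9.
E[V | stage 3] = (7+9)/2 = 8.
By the law of total expectation,
E[V] = (1/3)·(39/5) + (1/3)·(9) + (1/3)·(8) = 124/15.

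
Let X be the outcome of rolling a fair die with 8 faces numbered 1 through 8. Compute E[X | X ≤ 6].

Given X ≤ 6, X is equally likely to be any of {1, 2, 3, 4, 5, 6}.
E[X | X ≤ 6] = (1 + 2 + 3 + 4 + 5 + 6) / 6 = 7/2.

7/2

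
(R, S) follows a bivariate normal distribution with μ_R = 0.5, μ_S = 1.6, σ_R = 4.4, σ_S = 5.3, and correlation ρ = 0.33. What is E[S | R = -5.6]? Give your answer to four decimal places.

The regression of S on R has slope ρ·σ_S/σ_R and passes through (μ_R, μ_S).
E[S | R=-5.6] = 1.6 + (0.33)·(5.3/4.4)·(-5.6 − (0.5)) = 1.6 + (0.3975)·(-6.1) = -0.8248.

-0.8248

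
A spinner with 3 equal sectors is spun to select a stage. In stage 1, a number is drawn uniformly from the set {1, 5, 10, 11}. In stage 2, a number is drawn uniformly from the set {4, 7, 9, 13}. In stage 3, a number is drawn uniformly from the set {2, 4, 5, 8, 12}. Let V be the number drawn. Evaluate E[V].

106/15

E[V | stage 1] = (1+5+10+11)/4 = 27/4.
E[V | stage 2] = (4+7+9+13)/4 = 33/4.
E[V | stage 3] = (2+4+5+8+12)/5 = 31/5.
E[V] = (1/3)·(27/4) + (1/3)·(33/4) + (1/3)·(31/5) = 106/15.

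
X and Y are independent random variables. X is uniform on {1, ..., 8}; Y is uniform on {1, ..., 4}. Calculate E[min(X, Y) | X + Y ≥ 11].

Outcomes with X + Y ≥ 11: (7,4), (8,3), (8,4), each with probability 1/32.
E[min(X, Y) | X + Y ≥ 11] = (4 + 3 + 4) / 3 = 11/3.

11/3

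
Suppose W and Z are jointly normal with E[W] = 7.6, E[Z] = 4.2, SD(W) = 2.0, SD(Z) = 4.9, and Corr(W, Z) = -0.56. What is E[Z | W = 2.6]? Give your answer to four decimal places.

The regression of Z on W has slope ρ·σ_Z/σ_W and passes through (μ_W, μ_Z).
E[Z | W=2.6] = 4.2 + (-0.56)·(4.9/2.0)·(2.6 − (7.6)) = 4.2 + (-1.372)·(-5) = 11.0600.

11.0600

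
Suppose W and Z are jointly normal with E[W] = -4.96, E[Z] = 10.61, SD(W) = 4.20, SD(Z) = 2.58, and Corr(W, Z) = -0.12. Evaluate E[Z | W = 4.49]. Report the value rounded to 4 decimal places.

9.9134

The regression of Z on W has slope ρ·σ_Z/σ_W and passes through (μ_W, μ_Z).
E[Z | W=4.49] = 10.61 + (-0.12)·(2.58/4.20)·(4.49 − (-4.96)) = 10.61 + (-0.073714)·(9.45) = 9.9134.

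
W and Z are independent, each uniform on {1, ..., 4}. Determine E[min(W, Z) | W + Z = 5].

3/2

Outcomes with W + Z = 5: (1,4), (2,3), (3,2), (4,1), each with probability 1/16.
E[min(W, Z) | W + Z = 5] = (1 + 2 + 2 + 1) / 4 = 3/2.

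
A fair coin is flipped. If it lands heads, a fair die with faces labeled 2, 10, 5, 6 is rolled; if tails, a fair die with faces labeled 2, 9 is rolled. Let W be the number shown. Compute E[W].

E[W | heads] = (2+10+5+6)/4 = 23/4.
E[W | tails] = (2+9)/2 = 11/2.
E[W] = (1/2)·(23/4) + (1/2)·(11/2) = 45/8.

45/8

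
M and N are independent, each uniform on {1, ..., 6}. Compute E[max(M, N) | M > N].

14/3

P(M > N) = 5/12.
Summing max(M,N)·P(x,y) over outcomes with M > N gives 35/18.
E[max(M, N) | M > N] = (35/18) / (5/12) = 14/3.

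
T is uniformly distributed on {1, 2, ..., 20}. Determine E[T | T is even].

11

Given T is even, T is equally likely to be any of {2, 4, 6, 8, 10, 12, 14, 16, 18, 20}.
E[T | T is even] = (2 + 4 + 6 + 8 + 10 + 12 + 14 + 16 + 18 + 20) / 10 = 11.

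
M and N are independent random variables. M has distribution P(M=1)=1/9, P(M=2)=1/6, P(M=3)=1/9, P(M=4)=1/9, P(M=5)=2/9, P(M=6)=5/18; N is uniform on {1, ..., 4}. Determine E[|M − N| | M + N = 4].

P(M + N = 4) = 7/72.
Summing |M−N|·P(x,y) over outcomes with M + N = 4 gives 1/9.
E[|M − N| | M + N = 4] = (1/9) / (7/72) = 8/7.

8/7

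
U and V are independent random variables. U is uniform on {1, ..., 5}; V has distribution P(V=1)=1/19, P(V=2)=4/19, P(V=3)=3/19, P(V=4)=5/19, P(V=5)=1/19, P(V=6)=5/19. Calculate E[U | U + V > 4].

88/27

P(U + V > 4) = 81/95.
Summing U·P(x,y) over outcomes with U + V > 4 gives 264/95.
E[U | U + V > 4] = (264/95) / (81/95) = 88/27.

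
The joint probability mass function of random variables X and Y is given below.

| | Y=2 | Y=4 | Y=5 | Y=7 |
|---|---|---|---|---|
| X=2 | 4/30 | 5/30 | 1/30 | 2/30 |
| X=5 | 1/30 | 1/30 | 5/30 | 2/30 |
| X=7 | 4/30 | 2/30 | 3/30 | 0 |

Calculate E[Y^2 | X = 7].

P(X = 7) = 3/10.
Σ Y^2·P over the event = 4·(4/30) + 16·(2/30) + 25·(3/30) = 41/10.
E[Y^2 | X = 7] = (41/10) / (3/10) = 41/3.

41/3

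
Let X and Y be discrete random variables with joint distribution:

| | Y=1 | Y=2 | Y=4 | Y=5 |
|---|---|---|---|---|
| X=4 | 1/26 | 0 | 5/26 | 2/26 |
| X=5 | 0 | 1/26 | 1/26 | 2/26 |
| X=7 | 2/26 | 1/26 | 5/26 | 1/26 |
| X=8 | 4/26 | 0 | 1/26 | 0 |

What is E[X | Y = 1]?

P(Y = 1) = 7/26.
Σ X·P over the event = 4·(1/26) + 7·(2/26) + 8·(4/26) = 25/13.
E[X | Y = 1] = (25/13) / (7/26) = 50/7.

50/7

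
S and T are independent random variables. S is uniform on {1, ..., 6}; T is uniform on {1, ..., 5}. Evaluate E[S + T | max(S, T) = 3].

P(max(S, T) = 3) = 1/6.
Summing (S+T)·P(x,y) over outcomes with max(S, T) = 3 gives 4/5.
E[S + T | max(S, T) = 3] = (4/5) / (1/6) = 24/5.

24/5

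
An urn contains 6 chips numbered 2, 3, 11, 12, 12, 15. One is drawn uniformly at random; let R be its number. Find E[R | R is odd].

P(R is odd) = 1/2.
Σ over the event: 3·1/6 + 11·1/6 + 15·1/6 = 29/6.
E[R | R is odd] = (29/6) / (1/2) = 29/3.

29/3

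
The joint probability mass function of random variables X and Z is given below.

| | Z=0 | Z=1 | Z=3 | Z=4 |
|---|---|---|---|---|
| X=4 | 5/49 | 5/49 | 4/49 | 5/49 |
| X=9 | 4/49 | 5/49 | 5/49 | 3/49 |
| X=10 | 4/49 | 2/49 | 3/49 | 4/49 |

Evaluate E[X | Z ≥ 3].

P(Z ≥ 3) = 24/49.
Σ X·P over the event = 4·(4/49) + 4·(5/49) + 9·(5/49) + 9·(3/49) + 10·(3/49) + 10·(4/49) = 178/49.
E[X | Z ≥ 3] = (178/49) / (24/49) = 89/12.

89/12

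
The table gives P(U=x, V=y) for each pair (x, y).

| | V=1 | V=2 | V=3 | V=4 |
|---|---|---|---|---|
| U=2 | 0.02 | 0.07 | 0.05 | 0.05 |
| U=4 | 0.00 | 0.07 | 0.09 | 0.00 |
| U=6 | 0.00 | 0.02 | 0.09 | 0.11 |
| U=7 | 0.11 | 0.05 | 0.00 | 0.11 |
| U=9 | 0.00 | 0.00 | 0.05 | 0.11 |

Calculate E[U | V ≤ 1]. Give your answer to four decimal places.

6.2308

P(V ≤ 1) = 0.13.
Σ U·P over the event = 2·(0.02) + 7·(0.11) = 0.81.
E[U | V ≤ 1] = (0.81) / (0.13) = 6.2308.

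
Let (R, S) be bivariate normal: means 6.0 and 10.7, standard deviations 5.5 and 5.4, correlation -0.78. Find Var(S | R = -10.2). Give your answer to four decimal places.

11.4191

For a bivariate normal, Var(S | R=x) = σ_S²(1 − ρ²).
Var(S | R=-10.2) = (5.4)²·(1 − (-0.78)²) = 29.16·0.3916 = 11.4191.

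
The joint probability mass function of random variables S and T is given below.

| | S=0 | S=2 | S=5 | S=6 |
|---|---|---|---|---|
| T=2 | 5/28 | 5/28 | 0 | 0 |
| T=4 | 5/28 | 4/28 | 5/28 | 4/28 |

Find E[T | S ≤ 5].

19/6

P(S ≤ 5) = 6/7.
Σ T·P over the event = 2·(5/28) + 4·(5/28) + 2·(5/28) + 4·(4/28) + 4·(5/28) = 19/7.
E[T | S ≤ 5] = (19/7) / (6/7) = 19/6.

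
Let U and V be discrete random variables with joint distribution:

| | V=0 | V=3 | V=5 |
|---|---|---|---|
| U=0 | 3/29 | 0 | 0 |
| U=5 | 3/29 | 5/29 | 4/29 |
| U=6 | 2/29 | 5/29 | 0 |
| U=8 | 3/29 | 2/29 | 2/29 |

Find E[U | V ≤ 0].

P(V ≤ 0) = 11/29.
Σ U·P over the event = 0·(3/29) + 5·(3/29) + 6·(2/29) + 8·(3/29) = 51/29.
E[U | V ≤ 0] = (51/29) / (11/29) = 51/11.

51/11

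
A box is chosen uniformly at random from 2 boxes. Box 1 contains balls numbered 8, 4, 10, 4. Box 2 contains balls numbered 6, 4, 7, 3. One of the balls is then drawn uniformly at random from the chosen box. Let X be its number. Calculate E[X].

E[X | box 1] = (8+4+10+4)/4 = 13/2.
E[X | box 2] = (6+4+7+3)/4 = 5.
E[X] = (1/2)·(13/2) + (1/2)·(5) = 23/4.

23/4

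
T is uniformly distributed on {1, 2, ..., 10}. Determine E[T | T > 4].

Given T > 4, T is equally likely to be any of {5, 6, 7, 8, 9, 10}.
E[T | T > 4] = (5 + 6 + 7 + 8 + 9 + 10) / 6 = 15/2.

15/2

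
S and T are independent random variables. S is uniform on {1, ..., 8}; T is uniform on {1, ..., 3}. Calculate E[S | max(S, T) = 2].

Outcomes with max(S, T) = 2: (1,2), (2,1), (2,2), each with probability 1/24.
E[S | max(S, T) = 2] = (1 + 2 + 2) / 3 = 5/3.

5/3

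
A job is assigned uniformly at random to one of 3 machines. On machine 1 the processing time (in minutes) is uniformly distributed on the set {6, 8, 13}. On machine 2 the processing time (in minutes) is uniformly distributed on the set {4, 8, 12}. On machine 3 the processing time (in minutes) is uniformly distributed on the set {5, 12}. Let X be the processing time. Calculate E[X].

17/2

E[X | machine 1] = (6+8+13)/3 = 9.
E[X | machine 2] = (4+8+12)/3 = 8.
E[X | machine 3] = (5+12)/2 = 17/2.
E[X] = (1/3)·(9) + (1/3)·(8) + (1/3)·(17/2) = 17/2.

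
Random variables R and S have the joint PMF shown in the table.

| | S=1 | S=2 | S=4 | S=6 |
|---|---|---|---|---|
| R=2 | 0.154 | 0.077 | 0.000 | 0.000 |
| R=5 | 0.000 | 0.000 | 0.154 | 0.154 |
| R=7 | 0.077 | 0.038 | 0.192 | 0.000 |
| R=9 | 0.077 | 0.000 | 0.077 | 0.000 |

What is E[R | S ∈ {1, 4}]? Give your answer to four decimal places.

P(S ∈ {1, 4}) = 0.731.
Σ R·P over the event = 2·(0.154) + 5·(0.154) + 7·(0.077) + 7·(0.192) + 9·(0.077) + 9·(0.077) = 4.347.
E[R | S ∈ {1, 4}] = (4.347) / (0.731) = 5.9466.

5.9466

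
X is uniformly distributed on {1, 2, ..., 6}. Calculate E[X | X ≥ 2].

Given X ≥ 2, X is equally likely to be any of {2, 3, 4, 5, 6}.
E[X | X ≥ 2] = (2 + 3 + 4 + 5 + 6) / 5 = 4.

4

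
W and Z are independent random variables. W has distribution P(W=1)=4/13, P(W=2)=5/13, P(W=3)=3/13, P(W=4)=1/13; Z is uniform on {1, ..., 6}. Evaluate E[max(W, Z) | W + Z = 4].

31/12

P(W + Z = 4) = 2/13.
Summing max(W,Z)·P(x,y) over outcomes with W + Z = 4 gives 31/78.
E[max(W, Z) | W + Z = 4] = (31/78) / (2/13) = 31/12.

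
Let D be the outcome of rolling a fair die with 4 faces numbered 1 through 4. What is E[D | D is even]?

Given D is even, D is equally likely to be any of {2, 4}.
E[D | D is even] = (2 + 4) / 2 = 3.

3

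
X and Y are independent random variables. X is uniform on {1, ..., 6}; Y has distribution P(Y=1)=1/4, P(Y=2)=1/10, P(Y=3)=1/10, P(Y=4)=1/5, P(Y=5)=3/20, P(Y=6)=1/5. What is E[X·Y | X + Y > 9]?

621/22

P(X + Y > 9) = 11/60.
Summing XY·P(x,y) over outcomes with X + Y > 9 gives 207/40.
E[X·Y | X + Y > 9] = (207/40) / (11/60) = 621/22.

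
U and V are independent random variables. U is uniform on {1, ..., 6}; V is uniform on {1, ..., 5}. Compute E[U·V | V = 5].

Outcomes with V = 5: (1,5), (2,5), (3,5), (4,5), (5,5), (6,5), each with probability 1/30.
E[U·V | V = 5] = (5 + 10 + 15 + 20 + 25 + 30) / 6 = 35/2.

35/2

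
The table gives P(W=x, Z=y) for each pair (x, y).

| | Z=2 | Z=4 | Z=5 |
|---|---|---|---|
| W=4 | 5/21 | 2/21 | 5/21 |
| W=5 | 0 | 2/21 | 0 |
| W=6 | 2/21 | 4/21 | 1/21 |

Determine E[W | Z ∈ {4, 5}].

P(Z ∈ {4, 5}) = 2/3.
Summing W·P(W=x,Z=y) over the conditioning event gives 68/21.
E[W | Z ∈ {4, 5}] = (68/21) / (2/3) = 34/7.

34/7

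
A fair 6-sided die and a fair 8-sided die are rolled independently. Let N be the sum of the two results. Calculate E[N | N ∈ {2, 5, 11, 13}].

P(N ∈ {2, 5, 11, 13}) = 11/48.
Σ over the event: 2·1/48 + 5·1/12 + 11·1/12 + 13·1/24 = 23/12.
E[N | N ∈ {2, 5, 11, 13}] = (23/12) / (11/48) = 92/11.

92/11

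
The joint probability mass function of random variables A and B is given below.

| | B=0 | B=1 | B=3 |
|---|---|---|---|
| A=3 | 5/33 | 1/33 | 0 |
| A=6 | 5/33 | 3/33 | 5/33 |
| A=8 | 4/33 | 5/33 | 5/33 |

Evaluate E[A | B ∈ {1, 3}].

P(B ∈ {1, 3}) = 19/33.
Σ A·P over the event = 3·(1/33) + 6·(3/33) + 6·(5/33) + 8·(5/33) + 8·(5/33) = 131/33.
E[A | B ∈ {1, 3}] = (131/33) / (19/33) = 131/19.

131/19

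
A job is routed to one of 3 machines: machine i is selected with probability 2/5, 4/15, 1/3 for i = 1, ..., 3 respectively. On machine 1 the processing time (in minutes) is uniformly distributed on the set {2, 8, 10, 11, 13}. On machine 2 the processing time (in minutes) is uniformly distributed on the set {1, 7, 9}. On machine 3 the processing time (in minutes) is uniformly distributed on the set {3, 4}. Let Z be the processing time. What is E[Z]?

2789/450

E[Z | machine 1] = (2+8+10+11+13)/5 = 44/5.
E[Z | machine 2] = (1+7+9)/3 = 17/3.
E[Z | machine 3] = (3+4)/2 = 7/2.
By the law of total expectation,
E[Z] = (2/5)·(44/5) + (4/15)·(17/3) + (1/3)·(7/2) = 2789/450.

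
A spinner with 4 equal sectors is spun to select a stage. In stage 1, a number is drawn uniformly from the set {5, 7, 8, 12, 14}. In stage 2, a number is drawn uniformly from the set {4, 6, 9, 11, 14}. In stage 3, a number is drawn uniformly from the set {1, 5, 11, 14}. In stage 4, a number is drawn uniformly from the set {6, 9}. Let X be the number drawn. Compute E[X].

E[X | stage 1] = (5+7+8+12+14)/5 = 46/5.
E[X | stage 2] = (4+6+9+11+14)/5 = 44/5.
E[X | stage 3] = (1+5+11+14)/4 = 31/4.
E[X | stage 4] = (6+9)/2 = 15/2.
By the law of total expectation,
E[X] = (1/4)·(46/5) + (1/4)·(44/5) + (1/4)·(31/4) + (1/4)·(15/2) = 133/16.

133/16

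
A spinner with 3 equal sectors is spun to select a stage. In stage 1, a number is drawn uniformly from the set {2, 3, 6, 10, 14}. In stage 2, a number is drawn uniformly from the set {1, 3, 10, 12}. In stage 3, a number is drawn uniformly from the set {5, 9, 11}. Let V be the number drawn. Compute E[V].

131/18

E[V | stage 1] = (2+3+6+10+14)/5 = 7.
E[V | stage 2] = (1+3+10+12)/4 = 13/2.
E[V | stage 3] = (5+9+11)/3 = 25/3.
E[V] = (1/3)·(7) + (1/3)·(13/2) + (1/3)·(25/3) = 131/18.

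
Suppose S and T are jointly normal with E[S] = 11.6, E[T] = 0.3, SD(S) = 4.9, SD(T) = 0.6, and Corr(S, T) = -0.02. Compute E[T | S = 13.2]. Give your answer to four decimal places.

For a bivariate normal, E[T | S=x] = μ_T + ρ·(σ_T/σ_S)·(x − μ_S).
E[T | S=13.2] = 0.3 + (-0.02)·(0.6/4.9)·(13.2 − (11.6)) = 0.3 + (-0.002449)·(1.6) = 0.2961.

0.2961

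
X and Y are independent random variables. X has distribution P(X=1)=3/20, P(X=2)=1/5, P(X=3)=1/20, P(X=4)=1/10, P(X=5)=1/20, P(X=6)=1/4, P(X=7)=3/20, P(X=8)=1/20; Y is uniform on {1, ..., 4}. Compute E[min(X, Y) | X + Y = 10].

P(X + Y = 10) = 9/80.
Summing min(X,Y)·P(x,y) over outcomes with X + Y = 10 gives 31/80.
E[min(X, Y) | X + Y = 10] = (31/80) / (9/80) = 31/9.

31/9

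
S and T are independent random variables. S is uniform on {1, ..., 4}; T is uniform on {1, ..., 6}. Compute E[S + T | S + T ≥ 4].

P(S + T ≥ 4) = 7/8.
Summing (S+T)·P(x,y) over outcomes with S + T ≥ 4 gives 17/3.
E[S + T | S + T ≥ 4] = (17/3) / (7/8) = 136/21.

136/21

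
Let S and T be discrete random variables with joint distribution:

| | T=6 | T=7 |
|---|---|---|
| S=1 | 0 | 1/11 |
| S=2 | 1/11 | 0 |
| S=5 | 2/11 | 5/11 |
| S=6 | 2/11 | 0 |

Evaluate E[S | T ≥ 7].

13/3

P(T ≥ 7) = 6/11.
Σ S·P over the event = 1·(1/11) + 5·(5/11) = 26/11.
E[S | T ≥ 7] = (26/11) / (6/11) = 13/3.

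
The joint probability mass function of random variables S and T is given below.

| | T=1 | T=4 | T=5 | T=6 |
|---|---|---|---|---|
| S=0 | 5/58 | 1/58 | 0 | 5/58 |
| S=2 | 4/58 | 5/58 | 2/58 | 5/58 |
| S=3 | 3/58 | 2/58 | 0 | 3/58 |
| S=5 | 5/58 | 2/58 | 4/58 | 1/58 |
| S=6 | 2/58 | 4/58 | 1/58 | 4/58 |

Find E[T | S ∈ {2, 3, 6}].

P(S ∈ {2, 3, 6}) = 35/58.
Summing T·P(S=x,T=y) over the conditioning event gives 70/29.
E[T | S ∈ {2, 3, 6}] = (70/29) / (35/58) = 4.

4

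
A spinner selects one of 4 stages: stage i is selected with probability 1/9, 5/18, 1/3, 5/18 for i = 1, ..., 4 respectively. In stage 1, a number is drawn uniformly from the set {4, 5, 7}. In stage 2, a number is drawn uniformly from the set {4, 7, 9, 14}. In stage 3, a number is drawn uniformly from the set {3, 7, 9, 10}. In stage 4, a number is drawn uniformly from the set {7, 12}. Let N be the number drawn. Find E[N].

865/108

E[N | stage 1] = (4+5+7)/3 = 16/3.
E[N | stage 2] = (4+7+9+14)/4 = 17/2.
E[N | stage 3] = (3+7+9+10)/4 = 29/4.
E[N | stage 4] = (7+12)/2 = 19/2.
By the law of total expectation,
E[N] = (1/9)·(16/3) + (5/18)·(17/2) + (1/3)·(29/4) + (5/18)·(19/2) = 865/108.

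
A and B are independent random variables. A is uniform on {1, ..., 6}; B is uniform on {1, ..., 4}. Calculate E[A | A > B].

32/7

P(A > B) = 7/12.
Summing A·P(x,y) over outcomes with A > B gives 8/3.
E[A | A > B] = (8/3) / (7/12) = 32/7.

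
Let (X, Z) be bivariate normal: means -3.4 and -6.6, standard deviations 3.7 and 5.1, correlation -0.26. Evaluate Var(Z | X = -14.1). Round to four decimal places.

The conditional variance in a bivariate normal is σ_Z²(1 − ρ²), independent of x.
Var(Z | X=-14.1) = (5.1)²·(1 − (-0.26)²) = 26.01·0.9324 = 24.2517.

24.2517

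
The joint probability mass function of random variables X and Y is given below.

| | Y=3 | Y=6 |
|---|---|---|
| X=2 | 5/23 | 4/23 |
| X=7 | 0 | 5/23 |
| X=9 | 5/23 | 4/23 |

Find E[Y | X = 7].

P(X = 7) = 5/23.
Σ Y·P over the event = 6·(5/23) = 30/23.
E[Y | X = 7] = (30/23) / (5/23) = 6.

6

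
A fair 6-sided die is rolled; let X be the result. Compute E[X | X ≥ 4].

5

Given X ≥ 4, X is equally likely to be any of {4, 5, 6}.
E[X | X ≥ 4] = (4 + 5 + 6) / 3 = 5.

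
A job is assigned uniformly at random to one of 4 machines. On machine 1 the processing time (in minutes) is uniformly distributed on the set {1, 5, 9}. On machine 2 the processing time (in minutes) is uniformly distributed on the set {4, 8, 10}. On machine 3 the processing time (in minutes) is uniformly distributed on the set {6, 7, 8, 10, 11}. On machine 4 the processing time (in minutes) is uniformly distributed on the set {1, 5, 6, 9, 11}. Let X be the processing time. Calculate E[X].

E[X | machine 1] = (1+5+9)/3 = 5.
E[X | machine 2] = (4+8+10)/3 = 22/3.
E[X | machine 3] = (6+7+8+10+11)/5 = 42/5.
E[X | machine 4] = (1+5+6+9+11)/5 = 32/5.
By the law of total expectation,
E[X] = (1/4)·(5) + (1/4)·(22/3) + (1/4)·(42/5) + (1/4)·(32/5) = 407/60.

407/60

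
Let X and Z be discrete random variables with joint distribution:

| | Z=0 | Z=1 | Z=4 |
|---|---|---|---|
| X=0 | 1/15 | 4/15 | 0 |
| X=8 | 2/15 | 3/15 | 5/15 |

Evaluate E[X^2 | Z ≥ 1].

P(Z ≥ 1) = 4/5.
Σ X^2·P over the event = 0·(4/15) + 64·(3/15) + 64·(5/15) = 512/15.
E[X^2 | Z ≥ 1] = (512/15) / (4/5) = 128/3.

128/3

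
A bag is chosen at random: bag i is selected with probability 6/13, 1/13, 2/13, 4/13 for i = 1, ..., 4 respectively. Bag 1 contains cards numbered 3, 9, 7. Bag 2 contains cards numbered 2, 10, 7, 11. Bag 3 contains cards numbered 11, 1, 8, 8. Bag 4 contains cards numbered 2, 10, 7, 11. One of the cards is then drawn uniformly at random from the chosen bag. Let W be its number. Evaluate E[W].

179/26

E[W | bag 1] = (3+9+7)/3 = 19/3.
E[W | bag 2] = (2+10+7+11)/4 = 15/2.
E[W | bag 3] = (11+1+8+8)/4 = 7.
E[W | bag 4] = (2+10+7+11)/4 = 15/2.
By the law of total expectation,
E[W] = (6/13)·(19/3) + (1/13)·(15/2) + (2/13)·(7) + (4/13)·(15/2) = 179/26.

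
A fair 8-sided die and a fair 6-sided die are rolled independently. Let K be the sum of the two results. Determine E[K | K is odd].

P(K is odd) = 1/2.
Σ over the event: 3·1/24 + 5·1/12 + 7·1/8 + 9·1/8 + 11·1/12 + 13·1/24 = 4.
E[K | K is odd] = (4) / (1/2) = 8.

8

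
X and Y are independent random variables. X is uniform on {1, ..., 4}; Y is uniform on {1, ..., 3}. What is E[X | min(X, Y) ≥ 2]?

Outcomes with min(X, Y) ≥ 2: (2,2), (2,3), (3,2), (3,3), (4,2), (4,3), each with probability 1/12.
E[X | min(X, Y) ≥ 2] = (2 + 2 + 3 + 3 + 4 + 4) / 6 = 3.

3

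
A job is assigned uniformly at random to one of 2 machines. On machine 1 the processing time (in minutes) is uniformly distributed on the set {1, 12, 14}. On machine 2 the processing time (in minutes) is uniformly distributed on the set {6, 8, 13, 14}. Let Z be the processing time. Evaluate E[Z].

77/8

E[Z | machine 1] = (1+12+14)/3 = 9.
E[Z | machine 2] = (6+8+13+14)/4 = 41/4.
E[Z] = (1/2)·(9) + (1/2)·(41/4) = 77/8.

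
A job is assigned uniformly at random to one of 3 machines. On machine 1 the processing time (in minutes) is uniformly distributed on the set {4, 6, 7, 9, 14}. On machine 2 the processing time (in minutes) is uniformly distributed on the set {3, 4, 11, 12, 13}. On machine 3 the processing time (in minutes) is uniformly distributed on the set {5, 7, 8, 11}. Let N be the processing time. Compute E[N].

487/60

E[N | machine 1] = (4+6+7+9+14)/5 = 8.
E[N | machine 2] = (3+4+11+12+13)/5 = 43/5.
E[N | machine 3] = (5+7+8+11)/4 = 31/4.
By the law of total expectation,
E[N] = (1/3)·(8) + (1/3)·(43/5) + (1/3)·(31/4) = 487/60.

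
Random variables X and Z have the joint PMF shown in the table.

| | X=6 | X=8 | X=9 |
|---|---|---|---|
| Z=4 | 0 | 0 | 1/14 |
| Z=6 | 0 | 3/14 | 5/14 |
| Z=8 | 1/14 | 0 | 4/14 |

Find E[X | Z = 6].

P(Z = 6) = 4/7.
Σ X·P over the event = 8·(3/14) + 9·(5/14) = 69/14.
E[X | Z = 6] = (69/14) / (4/7) = 69/8.

69/8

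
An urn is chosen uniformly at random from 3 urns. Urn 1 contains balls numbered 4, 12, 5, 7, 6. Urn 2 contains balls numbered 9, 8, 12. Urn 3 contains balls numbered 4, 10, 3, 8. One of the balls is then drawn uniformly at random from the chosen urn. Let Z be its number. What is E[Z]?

E[Z | urn 1] = (4+12+5+7+6)/5 = 34/5.
E[Z | urn 2] = (9+8+12)/3 = 29/3.
E[Z | urn 3] = (4+10+3+8)/4 = 25/4.
By the law of total expectation,
E[Z] = (1/3)·(34/5) + (1/3)·(29/3) + (1/3)·(25/4) = 1363/180.

1363/180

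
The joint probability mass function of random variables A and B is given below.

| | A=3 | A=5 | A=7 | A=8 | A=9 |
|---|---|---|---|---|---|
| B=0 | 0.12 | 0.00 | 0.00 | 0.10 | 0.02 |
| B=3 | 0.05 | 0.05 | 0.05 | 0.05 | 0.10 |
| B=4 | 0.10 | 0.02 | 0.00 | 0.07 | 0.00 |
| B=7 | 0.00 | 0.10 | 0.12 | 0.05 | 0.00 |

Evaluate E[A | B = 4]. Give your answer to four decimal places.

P(B = 4) = 0.19.
Σ A·P over the event = 3·(0.10) + 5·(0.02) + 8·(0.07) = 0.96.
E[A | B = 4] = (0.96) / (0.19) = 5.0526.

5.0526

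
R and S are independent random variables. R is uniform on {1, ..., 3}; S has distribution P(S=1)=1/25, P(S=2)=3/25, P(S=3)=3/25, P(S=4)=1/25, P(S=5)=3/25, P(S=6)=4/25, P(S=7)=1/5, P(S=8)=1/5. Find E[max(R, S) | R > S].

P(R > S) = 1/15.
Summing max(R,S)·P(x,y) over outcomes with R > S gives 14/75.
E[max(R, S) | R > S] = (14/75) / (1/15) = 14/5.

14/5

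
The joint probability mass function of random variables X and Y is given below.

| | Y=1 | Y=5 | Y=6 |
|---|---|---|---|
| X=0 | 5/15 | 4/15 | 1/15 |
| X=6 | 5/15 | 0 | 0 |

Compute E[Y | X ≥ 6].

P(X ≥ 6) = 1/3.
Σ Y·P over the event = 1·(5/15) = 1/3.
E[Y | X ≥ 6] = (1/3) / (1/3) = 1.

1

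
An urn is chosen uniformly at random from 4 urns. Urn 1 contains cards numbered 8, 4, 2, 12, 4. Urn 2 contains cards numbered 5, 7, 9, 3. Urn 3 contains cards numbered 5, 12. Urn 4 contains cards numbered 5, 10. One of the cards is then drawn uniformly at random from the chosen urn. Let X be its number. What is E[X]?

7

E[X | urn 1] = (8+4+2+12+4)/5 = 6.
E[X | urn 2] = (5+7+9+3)/4 = 6.
E[X | urn 3] = (5+12)/2 = 17/2.
E[X | urn 4] = (5+10)/2 = 15/2.
By the law of total expectation,
E[X] = (1/4)·(6) + (1/4)·(6) + (1/4)·(17/2) + (1/4)·(15/2) = 7.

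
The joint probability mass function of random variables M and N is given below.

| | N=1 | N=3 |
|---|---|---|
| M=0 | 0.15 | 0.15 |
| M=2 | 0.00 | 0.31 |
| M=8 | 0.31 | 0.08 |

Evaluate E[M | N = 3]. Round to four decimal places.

2.3333

P(N = 3) = 0.54.
Σ M·P over the event = 0·(0.15) + 2·(0.31) + 8·(0.08) = 1.26.
E[M | N = 3] = (1.26) / (0.54) = 2.3333.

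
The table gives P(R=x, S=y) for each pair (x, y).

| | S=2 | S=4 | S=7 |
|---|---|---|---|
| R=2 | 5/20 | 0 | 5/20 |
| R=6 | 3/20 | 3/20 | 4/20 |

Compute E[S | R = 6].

P(R = 6) = 1/2.
Σ S·P over the event = 2·(3/20) + 4·(3/20) + 7·(4/20) = 23/10.
E[S | R = 6] = (23/10) / (1/2) = 23/5.

23/5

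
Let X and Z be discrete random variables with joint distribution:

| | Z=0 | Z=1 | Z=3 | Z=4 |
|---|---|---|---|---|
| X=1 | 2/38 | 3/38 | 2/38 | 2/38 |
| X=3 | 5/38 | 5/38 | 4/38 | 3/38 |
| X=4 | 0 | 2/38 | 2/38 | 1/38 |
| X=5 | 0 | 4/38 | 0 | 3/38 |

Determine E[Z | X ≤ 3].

23/13

P(X ≤ 3) = 13/19.
Summing Z·P(X=x,Z=y) over the conditioning event gives 23/19.
E[Z | X ≤ 3] = (23/19) / (13/19) = 23/13.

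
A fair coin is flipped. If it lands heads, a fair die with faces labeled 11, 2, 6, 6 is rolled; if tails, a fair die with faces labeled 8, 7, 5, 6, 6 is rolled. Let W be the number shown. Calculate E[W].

E[W | heads] = (11+2+6+6)/4 = 25/4.
E[W | tails] = (8+7+5+6+6)/5 = 32/5.
By the law of total expectation,
E[W] = (1/2)·(25/4) + (1/2)·(32/5) = 253/40.

253/40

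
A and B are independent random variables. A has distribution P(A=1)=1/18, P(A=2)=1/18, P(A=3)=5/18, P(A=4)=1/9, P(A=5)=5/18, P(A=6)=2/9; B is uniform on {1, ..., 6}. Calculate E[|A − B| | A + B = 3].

P(A + B = 3) = 1/54.
Summing |A−B|·P(x,y) over outcomes with A + B = 3 gives 1/54.
E[|A − B| | A + B = 3] = (1/54) / (1/54) = 1.

1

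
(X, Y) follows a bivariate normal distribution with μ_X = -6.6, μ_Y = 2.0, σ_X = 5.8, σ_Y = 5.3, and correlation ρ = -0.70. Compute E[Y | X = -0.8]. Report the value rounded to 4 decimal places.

E[Y | X=x] = μ_Y + ρ(σ_Y/σ_X)(x − μ_X) for jointly normal variables.
E[Y | X=-0.8] = 2.0 + (-0.70)·(5.3/5.8)·(-0.8 − (-6.6)) = 2.0 + (-0.63966)·(5.8) = -1.7100.

-1.7100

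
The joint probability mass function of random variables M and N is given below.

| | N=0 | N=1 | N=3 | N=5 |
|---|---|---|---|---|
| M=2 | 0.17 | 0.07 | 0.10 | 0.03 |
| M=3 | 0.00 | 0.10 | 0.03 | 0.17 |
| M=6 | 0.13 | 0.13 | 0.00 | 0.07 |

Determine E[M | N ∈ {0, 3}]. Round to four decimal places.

3.2791

P(N ∈ {0, 3}) = 0.43.
Σ M·P over the event = 2·(0.17) + 2·(0.10) + 3·(0.03) + 6·(0.13) = 1.41.
E[M | N ∈ {0, 3}] = (1.41) / (0.43) = 3.2791.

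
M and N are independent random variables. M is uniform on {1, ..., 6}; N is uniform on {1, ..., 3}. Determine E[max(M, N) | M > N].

53/12

P(M > N) = 2/3.
Summing max(M,N)·P(x,y) over outcomes with M > N gives 53/18.
E[max(M, N) | M > N] = (53/18) / (2/3) = 53/12.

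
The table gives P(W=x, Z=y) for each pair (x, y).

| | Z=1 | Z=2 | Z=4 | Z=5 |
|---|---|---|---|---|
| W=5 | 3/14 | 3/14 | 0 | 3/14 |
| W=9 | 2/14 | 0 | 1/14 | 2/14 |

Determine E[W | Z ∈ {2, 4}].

6

P(Z ∈ {2, 4}) = 2/7.
Σ W·P over the event = 5·(3/14) + 9·(1/14) = 12/7.
E[W | Z ∈ {2, 4}] = (12/7) / (2/7) = 6.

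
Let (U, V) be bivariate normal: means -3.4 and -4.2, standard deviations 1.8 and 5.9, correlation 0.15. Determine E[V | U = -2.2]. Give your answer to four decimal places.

-3.6100

E[V | U=x] = μ_V + ρ(σ_V/σ_U)(x − μ_U) for jointly normal variables.
E[V | U=-2.2] = -4.2 + (0.15)·(5.9/1.8)·(-2.2 − (-3.4)) = -4.2 + (0.49167)·(1.2) = -3.6100.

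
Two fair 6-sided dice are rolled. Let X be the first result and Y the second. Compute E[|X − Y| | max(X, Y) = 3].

Outcomes with max(X, Y) = 3: (1,3), (2,3), (3,1), (3,2), (3,3), each with probability 1/36.
E[|X − Y| | max(X, Y) = 3] = (2 + 1 + 2 + 1 + 0) / 5 = 6/5.

6/5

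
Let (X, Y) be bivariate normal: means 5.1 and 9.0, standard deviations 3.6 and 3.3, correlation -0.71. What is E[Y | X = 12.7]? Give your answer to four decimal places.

4.0537

The regression of Y on X has slope ρ·σ_Y/σ_X and passes through (μ_X, μ_Y).
E[Y | X=12.7] = 9.0 + (-0.71)·(3.3/3.6)·(12.7 − (5.1)) = 9.0 + (-0.65083)·(7.6) = 4.0537.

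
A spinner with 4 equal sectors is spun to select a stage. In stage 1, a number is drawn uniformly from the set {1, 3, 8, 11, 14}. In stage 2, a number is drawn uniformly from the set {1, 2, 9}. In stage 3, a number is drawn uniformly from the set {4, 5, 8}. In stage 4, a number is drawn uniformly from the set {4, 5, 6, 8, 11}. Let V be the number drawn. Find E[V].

E[V | stage 1] = (1+3+8+11+14)/5 = 37/5.
E[V | stage 2] = (1+2+9)/3 = 4.
E[V | stage 3] = (4+5+8)/3 = 17/3.
E[V | stage 4] = (4+5+6+8+11)/5 = 34/5.
By the law of total expectation,
E[V] = (1/4)·(37/5) + (1/4)·(4) + (1/4)·(17/3) + (1/4)·(34/5) = 179/30.

179/30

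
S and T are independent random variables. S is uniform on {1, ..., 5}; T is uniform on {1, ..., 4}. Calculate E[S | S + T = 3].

Outcomes with S + T = 3: (1,2), (2,1), each with probability 1/20.
E[S | S + T = 3] = (1 + 2) / 2 = 3/2.

3/2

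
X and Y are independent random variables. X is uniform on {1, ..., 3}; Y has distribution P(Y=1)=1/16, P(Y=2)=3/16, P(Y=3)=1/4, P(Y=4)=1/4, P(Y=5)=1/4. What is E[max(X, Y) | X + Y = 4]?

21/8

P(X + Y = 4) = 1/6.
Summing max(X,Y)·P(x,y) over outcomes with X + Y = 4 gives 7/16.
E[max(X, Y) | X + Y = 4] = (7/16) / (1/6) = 21/8.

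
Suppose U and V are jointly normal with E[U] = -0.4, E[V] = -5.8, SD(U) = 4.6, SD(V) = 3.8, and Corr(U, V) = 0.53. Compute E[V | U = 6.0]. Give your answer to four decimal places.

For a bivariate normal, E[V | U=x] = μ_V + ρ·(σ_V/σ_U)·(x − μ_U).
E[V | U=6.0] = -5.8 + (0.53)·(3.8/4.6)·(6.0 − (-0.4)) = -5.8 + (0.43783)·(6.4) = -2.9979.

-2.9979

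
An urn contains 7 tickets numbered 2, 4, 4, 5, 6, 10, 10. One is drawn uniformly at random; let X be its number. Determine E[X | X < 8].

21/5

P(X < 8) = 5/7.
Σ over the event: 2·1/7 + 4·2/7 + 5·1/7 + 6·1/7 = 3.
E[X | X < 8] = (3) / (5/7) = 21/5.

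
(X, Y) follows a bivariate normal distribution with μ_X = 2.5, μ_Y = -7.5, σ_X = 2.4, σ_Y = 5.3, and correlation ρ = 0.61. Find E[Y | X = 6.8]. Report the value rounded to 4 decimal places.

-1.7075

The regression of Y on X has slope ρ·σ_Y/σ_X and passes through (μ_X, μ_Y).
E[Y | X=6.8] = -7.5 + (0.61)·(5.3/2.4)·(6.8 − (2.5)) = -7.5 + (1.3471)·(4.3) = -1.7075.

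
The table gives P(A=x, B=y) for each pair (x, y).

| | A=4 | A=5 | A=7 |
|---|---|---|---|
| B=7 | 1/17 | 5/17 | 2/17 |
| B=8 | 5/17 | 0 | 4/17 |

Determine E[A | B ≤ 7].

43/8

P(B ≤ 7) = 8/17.
Summing A·P(A=x,B=y) over the conditioning event gives 43/17.
E[A | B ≤ 7] = (43/17) / (8/17) = 43/8.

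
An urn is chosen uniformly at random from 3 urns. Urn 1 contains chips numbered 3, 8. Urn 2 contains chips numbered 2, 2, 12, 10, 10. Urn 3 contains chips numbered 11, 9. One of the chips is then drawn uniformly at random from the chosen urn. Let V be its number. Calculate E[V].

227/30

E[V | urn 1] = (3+8)/2 = 11/2.
E[V | urn 2] = (2+2+12+10+10)/5 = 36/5.
E[V | urn 3] = (11+9)/2 = 10.
By the law of total expectation,
E[V] = (1/3)·(11/2) + (1/3)·(36/5) + (1/3)·(10) = 227/30.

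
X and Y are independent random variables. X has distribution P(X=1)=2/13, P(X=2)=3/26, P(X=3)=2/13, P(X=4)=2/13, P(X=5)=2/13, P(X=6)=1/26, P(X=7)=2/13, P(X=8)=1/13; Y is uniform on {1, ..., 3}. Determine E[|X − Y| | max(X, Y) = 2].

7/10

P(max(X, Y) = 2) = 5/39.
Summing |X−Y|·P(x,y) over outcomes with max(X, Y) = 2 gives 7/78.
E[|X − Y| | max(X, Y) = 2] = (7/78) / (5/39) = 7/10.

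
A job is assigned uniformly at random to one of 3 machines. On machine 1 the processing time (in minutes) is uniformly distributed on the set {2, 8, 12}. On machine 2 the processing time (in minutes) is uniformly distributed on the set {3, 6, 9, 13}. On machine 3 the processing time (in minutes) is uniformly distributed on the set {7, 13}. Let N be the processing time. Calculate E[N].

301/36

E[N | machine 1] = (2+8+12)/3 = 22/3.
E[N | machine 2] = (3+6+9+13)/4 = 31/4.
E[N | machine 3] = (7+13)/2 = 10.
E[N] = (1/3)·(22/3) + (1/3)·(31/4) + (1/3)·(10) = 301/36.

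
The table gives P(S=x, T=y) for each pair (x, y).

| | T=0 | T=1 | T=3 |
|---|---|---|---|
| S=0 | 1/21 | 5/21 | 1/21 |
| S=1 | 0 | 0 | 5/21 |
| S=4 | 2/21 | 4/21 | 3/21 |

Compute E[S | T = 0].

8/3

P(T = 0) = 1/7.
Σ S·P over the event = 0·(1/21) + 4·(2/21) = 8/21.
E[S | T = 0] = (8/21) / (1/7) = 8/3.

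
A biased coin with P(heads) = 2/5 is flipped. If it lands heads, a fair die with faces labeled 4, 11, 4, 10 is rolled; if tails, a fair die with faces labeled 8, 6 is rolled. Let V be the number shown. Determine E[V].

E[V | heads] = (4+11+4+10)/4 = 29/4.
E[V | tails] = (8+6)/2 = 7.
E[V] = (2/5)·(29/4) + (3/5)·(7) = 71/10.

71/10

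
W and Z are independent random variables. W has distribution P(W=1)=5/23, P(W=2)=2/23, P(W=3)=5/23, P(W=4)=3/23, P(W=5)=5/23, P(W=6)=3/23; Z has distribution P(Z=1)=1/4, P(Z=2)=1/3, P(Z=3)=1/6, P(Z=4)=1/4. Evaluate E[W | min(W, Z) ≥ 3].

35/8

P(min(W, Z) ≥ 3) = 20/69.
Summing W·P(x,y) over outcomes with min(W, Z) ≥ 3 gives 175/138.
E[W | min(W, Z) ≥ 3] = (175/138) / (20/69) = 35/8.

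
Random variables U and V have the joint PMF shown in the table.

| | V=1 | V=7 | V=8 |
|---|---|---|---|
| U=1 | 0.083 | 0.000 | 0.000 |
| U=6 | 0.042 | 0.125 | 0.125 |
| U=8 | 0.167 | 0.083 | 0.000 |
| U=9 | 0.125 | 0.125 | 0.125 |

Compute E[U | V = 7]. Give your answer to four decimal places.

P(V = 7) = 0.333.
Σ U·P over the event = 6·(0.125) + 8·(0.083) + 9·(0.125) = 2.539.
E[U | V = 7] = (2.539) / (0.333) = 7.6246.

7.6246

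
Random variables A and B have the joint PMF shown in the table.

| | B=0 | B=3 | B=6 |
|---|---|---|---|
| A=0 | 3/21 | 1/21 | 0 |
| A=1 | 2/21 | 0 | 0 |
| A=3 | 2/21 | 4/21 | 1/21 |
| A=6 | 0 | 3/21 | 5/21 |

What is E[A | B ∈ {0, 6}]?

P(B ∈ {0, 6}) = 13/21.
Σ A·P over the event = 0·(3/21) + 1·(2/21) + 3·(2/21) + 3·(1/21) + 6·(5/21) = 41/21.
E[A | B ∈ {0, 6}] = (41/21) / (13/21) = 41/13.

41/13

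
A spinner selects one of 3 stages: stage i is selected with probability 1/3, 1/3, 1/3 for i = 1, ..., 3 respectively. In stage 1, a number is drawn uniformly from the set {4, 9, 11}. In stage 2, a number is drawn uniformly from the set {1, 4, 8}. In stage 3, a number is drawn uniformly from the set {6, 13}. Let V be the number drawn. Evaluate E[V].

E[V | stage 1] = (4+9+11)/3 = 8.
E[V | stage 2] = (1+4+8)/3 = 13/3.
E[V | stage 3] = (6+13)/2 = 19/2.
E[V] = (1/3)·(8) + (1/3)·(13/3) + (1/3)·(19/2) = 131/18.

131/18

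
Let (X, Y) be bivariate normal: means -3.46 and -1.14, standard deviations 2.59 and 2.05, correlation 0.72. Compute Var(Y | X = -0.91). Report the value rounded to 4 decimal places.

2.0239

For a bivariate normal, Var(Y | X=x) = σ_Y²(1 − ρ²).
Var(Y | X=-0.91) = (2.05)²·(1 − (0.72)²) = 4.2025·0.4816 = 2.0239.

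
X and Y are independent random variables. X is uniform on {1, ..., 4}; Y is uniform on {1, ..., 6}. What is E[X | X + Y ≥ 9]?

Outcomes with X + Y ≥ 9: (3,6), (4,5), (4,6), each with probability 1/24.
E[X | X + Y ≥ 9] = (3 + 4 + 4) / 3 = 11/3.

11/3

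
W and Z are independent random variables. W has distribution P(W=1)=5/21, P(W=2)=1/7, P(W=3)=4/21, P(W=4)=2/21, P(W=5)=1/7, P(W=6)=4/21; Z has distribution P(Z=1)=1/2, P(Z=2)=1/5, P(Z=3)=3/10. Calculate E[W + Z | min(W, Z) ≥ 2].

533/80

P(min(W, Z) ≥ 2) = 8/21.
Summing (W+Z)·P(x,y) over outcomes with min(W, Z) ≥ 2 gives 533/210.
E[W + Z | min(W, Z) ≥ 2] = (533/210) / (8/21) = 533/80.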